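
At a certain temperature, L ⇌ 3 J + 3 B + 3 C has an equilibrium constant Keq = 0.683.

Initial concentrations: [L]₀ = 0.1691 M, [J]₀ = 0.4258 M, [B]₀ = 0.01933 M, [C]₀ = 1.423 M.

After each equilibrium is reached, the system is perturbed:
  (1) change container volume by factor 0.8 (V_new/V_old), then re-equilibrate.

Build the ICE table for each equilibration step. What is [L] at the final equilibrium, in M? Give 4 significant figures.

[L]_eq = 0.127 M

Q₀ = 9.5013e-06 vs Keq = 0.683 ⇒ Q<K, forward
Step 1:
                   L          J          B          C
  I           0.1691     0.4258    0.01933      1.423
  C         -0.09506     0.2852     0.2852     0.2852
  E          0.07404      0.711     0.3045      1.708
  solve Keq expr → x = 0.09506; check Q = 0.683
Then change container volume by factor 0.8 (V_new/V_old).
Step 2:
                   L          J          B          C
  I          0.09255     0.8887     0.3806      2.135
  C          0.03442    -0.1033    -0.1033    -0.1033
  E            0.127     0.7854     0.2774      2.032
  solve Keq expr → x = -0.03442; check Q = 0.683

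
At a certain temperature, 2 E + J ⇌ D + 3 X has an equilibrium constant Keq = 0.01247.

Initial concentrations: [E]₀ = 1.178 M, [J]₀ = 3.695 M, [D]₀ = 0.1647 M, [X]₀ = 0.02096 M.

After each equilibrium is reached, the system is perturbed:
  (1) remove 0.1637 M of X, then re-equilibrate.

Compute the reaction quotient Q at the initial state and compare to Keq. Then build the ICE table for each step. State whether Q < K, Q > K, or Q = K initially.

Q₀ = 2.9578e-07 vs Keq = 0.01247 ⇒ Q<K, forward
Step 1:
                   E          J          D          X
  I            1.178      3.695     0.1647    0.02096
  C          -0.3027    -0.1513     0.1513      0.454
  E           0.8753      3.544      0.316      0.475
  solve Keq expr → x = 0.1513; check Q = 0.01247
Then remove 0.1637 M of X.
Step 2:
                   E          J          D          X
  I           0.8753      3.544      0.316     0.3113
  C         -0.07775   -0.03888    0.03888     0.1166
  E           0.7976      3.505     0.3549     0.4279
  solve Keq expr → x = 0.03888; check Q = 0.01247

Q₀ = 2.9578e-07; Q < K (proceeds forward)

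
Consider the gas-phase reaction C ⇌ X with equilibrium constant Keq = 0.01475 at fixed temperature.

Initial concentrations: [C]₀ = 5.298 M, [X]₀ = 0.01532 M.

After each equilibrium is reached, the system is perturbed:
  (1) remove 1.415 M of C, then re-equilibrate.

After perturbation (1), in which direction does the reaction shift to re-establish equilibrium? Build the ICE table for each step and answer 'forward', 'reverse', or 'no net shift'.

Direction: reverse

Q₀ = 0.002892 vs Keq = 0.01475 ⇒ Q<K, forward
Step 1:
                   C          X
  Initial      5.298    0.01532
  Change    -0.06191    0.06191
  Equil        5.236    0.07723
  solve Keq expr → x = 0.06191; check Q = 0.01475
Then remove 1.415 M of C.
Step 2:
                   C          X
  Initial      3.821    0.07723
  Change     0.02057   -0.02057
  Equil        3.842    0.05666
  solve Keq expr → x = -0.02057; check Q = 0.01475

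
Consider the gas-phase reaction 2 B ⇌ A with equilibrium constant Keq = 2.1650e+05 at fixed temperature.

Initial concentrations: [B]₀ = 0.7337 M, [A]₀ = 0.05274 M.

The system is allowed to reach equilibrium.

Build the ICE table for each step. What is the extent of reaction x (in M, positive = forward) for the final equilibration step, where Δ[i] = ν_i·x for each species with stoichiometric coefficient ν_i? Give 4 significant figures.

Q₀ = 0.09797 vs Keq = 2.1650e+05 ⇒ Q<K, forward
Step 1:
                  B         A
  I          0.7337   0.05274
  C         -0.7323    0.3662
  E        0.001391    0.4189
  solve Keq expr → x = 0.3662; check Q = 2.1650e+05

x = 0.3662 M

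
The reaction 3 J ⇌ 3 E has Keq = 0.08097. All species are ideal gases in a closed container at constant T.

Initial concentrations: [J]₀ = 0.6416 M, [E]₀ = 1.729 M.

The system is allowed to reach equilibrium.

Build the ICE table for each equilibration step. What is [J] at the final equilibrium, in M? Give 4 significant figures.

Q₀ = 19.57 vs Keq = 0.08097 ⇒ Q>K, reverse
Step 1:
                    J           E
  Initial      0.6416       1.729
  Change        1.013      -1.013
  Equil         1.655      0.7159
  solve Keq expr → x = -0.3377; check Q = 0.08097

[J]_eq = 1.655 M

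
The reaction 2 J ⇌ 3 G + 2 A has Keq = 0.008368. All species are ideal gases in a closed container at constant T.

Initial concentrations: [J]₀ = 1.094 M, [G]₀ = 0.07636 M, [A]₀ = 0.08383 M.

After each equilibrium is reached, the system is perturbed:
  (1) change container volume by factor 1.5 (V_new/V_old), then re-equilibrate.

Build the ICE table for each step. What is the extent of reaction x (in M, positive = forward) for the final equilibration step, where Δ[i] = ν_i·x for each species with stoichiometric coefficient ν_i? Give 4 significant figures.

Q₀ = 2.6143e-06 vs Keq = 0.008368 ⇒ Q<K, forward
Step 1:
                    J           G           A
  init          1.094     0.07636     0.08383
  Δ           -0.2216      0.3324      0.2216
  eq           0.8724      0.4087      0.3054
  solve Keq expr → x = 0.1108; check Q = 0.008368
Then change container volume by factor 1.5 (V_new/V_old).
Step 2:
                    J           G           A
  init         0.5816      0.2725      0.2036
  Δ          -0.04468     0.06702     0.04468
  eq           0.5369      0.3395      0.2483
  solve Keq expr → x = 0.02234; check Q = 0.008368

x = 0.02234 M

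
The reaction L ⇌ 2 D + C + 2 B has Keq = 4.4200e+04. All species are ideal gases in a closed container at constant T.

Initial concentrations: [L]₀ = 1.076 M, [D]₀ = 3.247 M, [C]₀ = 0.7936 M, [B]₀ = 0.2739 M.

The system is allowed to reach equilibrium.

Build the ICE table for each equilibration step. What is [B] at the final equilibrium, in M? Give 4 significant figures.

[B]_eq = 2.412 M

Q₀ = 0.5834 vs Keq = 4.4200e+04 ⇒ Q<K, forward
Step 1:
                   L          D          C          B
  I            1.076      3.247     0.7936     0.2739
  C           -1.069      2.138      1.069      2.138
  E         0.007106      5.385      1.862      2.412
  solve Keq expr → x = 1.069; check Q = 4.4200e+04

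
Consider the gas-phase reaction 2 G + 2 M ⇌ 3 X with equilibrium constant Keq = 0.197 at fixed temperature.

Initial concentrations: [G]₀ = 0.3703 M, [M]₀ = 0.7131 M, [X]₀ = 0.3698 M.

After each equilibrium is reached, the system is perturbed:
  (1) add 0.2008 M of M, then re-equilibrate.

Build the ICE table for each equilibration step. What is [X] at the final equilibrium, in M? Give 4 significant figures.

Q₀ = 0.7253 vs Keq = 0.197 ⇒ Q>K, reverse
Step 1:
                    G           M           X
  init         0.3703      0.7131      0.3698
  Δ            0.0602      0.0602    -0.09031
  eq           0.4305      0.7733      0.2795
  solve Keq expr → x = -0.0301; check Q = 0.197
Then add 0.2008 M of M.
Step 2:
                    G           M           X
  init         0.4305      0.9741      0.2795
  Δ          -0.02089    -0.02089     0.03134
  eq           0.4096      0.9532      0.3108
  solve Keq expr → x = 0.01045; check Q = 0.197

[X]_eq = 0.3108 M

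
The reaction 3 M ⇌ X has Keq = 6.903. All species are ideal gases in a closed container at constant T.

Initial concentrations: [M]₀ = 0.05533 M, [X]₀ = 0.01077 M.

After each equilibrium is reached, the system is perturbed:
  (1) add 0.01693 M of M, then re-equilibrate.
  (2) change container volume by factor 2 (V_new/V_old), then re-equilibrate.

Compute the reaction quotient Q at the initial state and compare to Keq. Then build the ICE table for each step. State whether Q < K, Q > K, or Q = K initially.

Q₀ = 63.58; Q > K (proceeds reverse)

Q₀ = 63.58 vs Keq = 6.903 ⇒ Q>K, reverse
Step 1:
                  M         X
  init      0.05533   0.01077
  Δ         0.02253 -0.007511
  eq        0.07786  0.003259
  solve Keq expr → x = -0.007511; check Q = 6.903
Then add 0.01693 M of M.
Step 2:
                  M         X
  init      0.09479  0.003259
  Δ       -0.005145  0.001715
  eq        0.08965  0.004974
  solve Keq expr → x = 0.001715; check Q = 6.903
Then change container volume by factor 2 (V_new/V_old).
Step 3:
                  M         X
  init      0.04482  0.002487
  Δ        0.004912 -0.001637
  eq        0.04974 8.4933e-04
  solve Keq expr → x = -0.001637; check Q = 6.903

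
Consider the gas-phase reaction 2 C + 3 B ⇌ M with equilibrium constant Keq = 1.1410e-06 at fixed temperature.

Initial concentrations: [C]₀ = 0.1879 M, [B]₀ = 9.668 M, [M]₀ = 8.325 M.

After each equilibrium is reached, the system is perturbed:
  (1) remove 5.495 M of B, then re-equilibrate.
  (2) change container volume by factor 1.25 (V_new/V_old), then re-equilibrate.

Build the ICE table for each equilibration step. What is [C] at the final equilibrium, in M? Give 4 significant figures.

Q₀ = 0.2609 vs Keq = 1.1410e-06 ⇒ Q>K, reverse
Step 1:
                  C         B         M
  init       0.1879     9.668     8.325
  Δ           11.19     16.78    -5.594
  eq          11.37     26.45     2.731
  solve Keq expr → x = -5.594; check Q = 1.1410e-06
Then remove 5.495 M of B.
Step 2:
                  C         B         M
  init        11.37     20.95     2.731
  Δ           1.205     1.807   -0.6024
  eq          12.58     22.76     2.129
  solve Keq expr → x = -0.6024; check Q = 1.1410e-06
Then change container volume by factor 1.25 (V_new/V_old).
Step 3:
                  C         B         M
  init        10.06     18.21     1.703
  Δ           1.141     1.712   -0.5707
  eq          11.21     19.92     1.133
  solve Keq expr → x = -0.5707; check Q = 1.1410e-06

[C]_eq = 11.21 M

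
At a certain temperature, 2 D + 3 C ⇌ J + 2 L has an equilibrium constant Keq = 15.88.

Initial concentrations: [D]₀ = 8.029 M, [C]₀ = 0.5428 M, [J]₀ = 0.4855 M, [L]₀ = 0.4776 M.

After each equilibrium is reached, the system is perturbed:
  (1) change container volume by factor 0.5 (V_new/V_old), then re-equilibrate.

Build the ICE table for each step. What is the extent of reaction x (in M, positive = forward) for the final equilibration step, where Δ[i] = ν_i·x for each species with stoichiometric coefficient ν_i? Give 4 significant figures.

Q₀ = 0.01074 vs Keq = 15.88 ⇒ Q<K, forward
Step 1:
                   D          C          J          L
  init         8.029     0.5428     0.4855     0.4776
  Δ          -0.3118    -0.4678     0.1559     0.3118
  eq           7.717    0.07505     0.6414     0.7894
  solve Keq expr → x = 0.1559; check Q = 15.88
Then change container volume by factor 0.5 (V_new/V_old).
Step 2:
                   D          C          J          L
  init         15.43     0.1501      1.283      1.579
  Δ         -0.03569   -0.05353    0.01784    0.03569
  eq            15.4    0.09657      1.301      1.615
  solve Keq expr → x = 0.01784; check Q = 15.88

x = 0.01784 M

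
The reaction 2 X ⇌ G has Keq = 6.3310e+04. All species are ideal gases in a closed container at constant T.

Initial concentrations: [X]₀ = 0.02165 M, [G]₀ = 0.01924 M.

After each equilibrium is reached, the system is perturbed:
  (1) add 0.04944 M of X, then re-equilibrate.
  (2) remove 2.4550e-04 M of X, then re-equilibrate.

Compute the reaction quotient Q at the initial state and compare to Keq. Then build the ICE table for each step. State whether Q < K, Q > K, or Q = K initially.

Q₀ = 41.05 vs Keq = 6.3310e+04 ⇒ Q<K, forward
Step 1:
                    X           G
  Initial     0.02165     0.01924
  Change     -0.02096     0.01048
  Equil    6.8518e-04     0.02972
  solve Keq expr → x = 0.01048; check Q = 6.3310e+04
Then add 0.04944 M of X.
Step 2:
                    X           G
  Initial     0.05013     0.02972
  Change      -0.0492      0.0246
  Equil    9.2630e-04     0.05432
  solve Keq expr → x = 0.0246; check Q = 6.3310e+04
Then remove 2.4550e-04 M of X.
Step 3:
                    X           G
  Initial  6.8080e-04     0.05432
  Change   2.4446e-04 -1.2223e-04
  Equil    9.2526e-04      0.0542
  solve Keq expr → x = -1.2223e-04; check Q = 6.3310e+04

Q₀ = 41.05; Q < K (proceeds forward)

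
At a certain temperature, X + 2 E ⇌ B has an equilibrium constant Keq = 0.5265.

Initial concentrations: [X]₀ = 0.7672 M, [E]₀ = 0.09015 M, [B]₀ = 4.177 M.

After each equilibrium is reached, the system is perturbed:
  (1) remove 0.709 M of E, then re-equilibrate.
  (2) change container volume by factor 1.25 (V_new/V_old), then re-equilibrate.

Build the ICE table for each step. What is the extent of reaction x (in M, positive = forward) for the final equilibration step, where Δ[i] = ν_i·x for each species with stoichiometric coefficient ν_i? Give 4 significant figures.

Q₀ = 669.9 vs Keq = 0.5265 ⇒ Q>K, reverse
Step 1:
                   X          E          B
  I           0.7672    0.09015      4.177
  C           0.9146      1.829    -0.9146
  E            1.682      1.919      3.262
  solve Keq expr → x = -0.9146; check Q = 0.5265
Then remove 0.709 M of E.
Step 2:
                   X          E          B
  I            1.682       1.21      3.262
  C           0.2539     0.5077    -0.2539
  E            1.936      1.718      3.009
  solve Keq expr → x = -0.2539; check Q = 0.5265
Then change container volume by factor 1.25 (V_new/V_old).
Step 3:
                   X          E          B
  I            1.549      1.375      2.407
  C           0.1196     0.2392    -0.1196
  E            1.668      1.614      2.287
  solve Keq expr → x = -0.1196; check Q = 0.5265

x = -0.1196 M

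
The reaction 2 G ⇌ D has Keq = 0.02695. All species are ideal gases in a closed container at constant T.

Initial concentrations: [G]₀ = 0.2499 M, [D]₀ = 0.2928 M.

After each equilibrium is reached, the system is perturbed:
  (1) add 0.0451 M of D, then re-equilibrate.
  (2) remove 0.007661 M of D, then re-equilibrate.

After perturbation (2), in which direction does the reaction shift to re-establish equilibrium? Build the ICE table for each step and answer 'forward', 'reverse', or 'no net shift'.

Direction: forward

Q₀ = 4.689 vs Keq = 0.02695 ⇒ Q>K, reverse
Step 1:
                   G          D
  Initial     0.2499     0.2928
  Change       0.551    -0.2755
  Equil       0.8009    0.01729
  solve Keq expr → x = -0.2755; check Q = 0.02695
Then add 0.0451 M of D.
Step 2:
                   G          D
  Initial     0.8009    0.06239
  Change     0.08269   -0.04135
  Equil       0.8836    0.02104
  solve Keq expr → x = -0.04135; check Q = 0.02695
Then remove 0.007661 M of D.
Step 3:
                   G          D
  Initial     0.8836    0.01338
  Change      -0.014      0.007
  Equil       0.8696    0.02038
  solve Keq expr → x = 0.007; check Q = 0.02695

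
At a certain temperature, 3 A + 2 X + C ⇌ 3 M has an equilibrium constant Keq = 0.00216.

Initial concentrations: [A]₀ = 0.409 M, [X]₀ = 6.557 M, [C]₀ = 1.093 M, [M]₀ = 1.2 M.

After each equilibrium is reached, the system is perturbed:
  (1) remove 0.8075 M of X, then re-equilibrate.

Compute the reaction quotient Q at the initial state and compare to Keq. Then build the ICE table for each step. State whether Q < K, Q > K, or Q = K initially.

Q₀ = 0.5375 vs Keq = 0.00216 ⇒ Q>K, reverse
Step 1:
                   A          X          C          M
  Initial      0.409      6.557      1.093        1.2
  Change      0.6515     0.4344     0.2172    -0.6515
  Equil        1.061      6.991       1.31     0.5485
  solve Keq expr → x = -0.2172; check Q = 0.00216
Then remove 0.8075 M of X.
Step 2:
                   A          X          C          M
  Initial      1.061      6.184       1.31     0.5485
  Change     0.02766    0.01844   0.009221   -0.02766
  Equil        1.088      6.202      1.319     0.5208
  solve Keq expr → x = -0.009221; check Q = 0.00216

Q₀ = 0.5375; Q > K (proceeds reverse)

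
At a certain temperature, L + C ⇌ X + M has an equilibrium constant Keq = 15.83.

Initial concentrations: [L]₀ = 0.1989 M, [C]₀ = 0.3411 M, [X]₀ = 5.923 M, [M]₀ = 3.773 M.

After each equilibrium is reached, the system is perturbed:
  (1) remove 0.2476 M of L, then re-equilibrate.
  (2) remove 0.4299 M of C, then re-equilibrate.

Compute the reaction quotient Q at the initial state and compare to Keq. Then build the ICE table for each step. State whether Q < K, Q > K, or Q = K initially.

Q₀ = 329.4; Q > K (proceeds reverse)

Q₀ = 329.4 vs Keq = 15.83 ⇒ Q>K, reverse
Step 1:
                  L         C         X         M
  Initial    0.1989    0.3411     5.923     3.773
  Change     0.7313    0.7313   -0.7313   -0.7313
  Equil      0.9302     1.072     5.192     3.042
  solve Keq expr → x = -0.7313; check Q = 15.83
Then remove 0.2476 M of L.
Step 2:
                  L         C         X         M
  Initial    0.6826     1.072     5.192     3.042
  Change     0.1116    0.1116   -0.1116   -0.1116
  Equil      0.7942     1.184      5.08      2.93
  solve Keq expr → x = -0.1116; check Q = 15.83
Then remove 0.4299 M of C.
Step 3:
                  L         C         X         M
  Initial    0.7942    0.7541      5.08      2.93
  Change     0.1552    0.1552   -0.1552   -0.1552
  Equil      0.9494    0.9093     4.925     2.775
  solve Keq expr → x = -0.1552; check Q = 15.83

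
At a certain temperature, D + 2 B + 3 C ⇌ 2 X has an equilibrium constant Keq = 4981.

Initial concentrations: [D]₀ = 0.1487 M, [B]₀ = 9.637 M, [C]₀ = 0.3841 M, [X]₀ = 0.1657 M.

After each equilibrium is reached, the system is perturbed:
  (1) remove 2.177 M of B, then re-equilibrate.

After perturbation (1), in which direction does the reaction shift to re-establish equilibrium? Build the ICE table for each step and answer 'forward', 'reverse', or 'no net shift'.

Direction: reverse

Q₀ = 0.03508 vs Keq = 4981 ⇒ Q<K, forward
Step 1:
                  D         B         C         X
  Initial    0.1487     9.637    0.3841    0.1657
  Change    -0.1202   -0.2403   -0.3605    0.2403
  Equil     0.02853     9.397    0.0236     0.406
  solve Keq expr → x = 0.1202; check Q = 4981
Then remove 2.177 M of B.
Step 2:
                  D         B         C         X
  Initial   0.02853      7.22    0.0236     0.406
  Change   0.001327  0.002654  0.003982 -0.002654
  Equil     0.02986     7.222   0.02758    0.4034
  solve Keq expr → x = -0.001327; check Q = 4981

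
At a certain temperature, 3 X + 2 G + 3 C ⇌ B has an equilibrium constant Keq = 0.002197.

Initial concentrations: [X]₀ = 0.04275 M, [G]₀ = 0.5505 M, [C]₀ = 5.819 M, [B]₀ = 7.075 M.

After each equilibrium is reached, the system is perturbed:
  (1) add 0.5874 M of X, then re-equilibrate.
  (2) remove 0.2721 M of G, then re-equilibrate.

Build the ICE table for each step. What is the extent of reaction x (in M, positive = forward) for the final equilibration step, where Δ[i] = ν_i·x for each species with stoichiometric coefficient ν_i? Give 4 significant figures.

Q₀ = 1517 vs Keq = 0.002197 ⇒ Q>K, reverse
Step 1:
                   X          G          C          B
  I          0.04275     0.5505      5.819      7.075
  C            1.456     0.9707      1.456    -0.4853
  E            1.499      1.521      7.275       6.59
  solve Keq expr → x = -0.4853; check Q = 0.002197
Then add 0.5874 M of X.
Step 2:
                   X          G          C          B
  I            2.086      1.521      7.275       6.59
  C          -0.3322    -0.2215    -0.3322     0.1107
  E            1.754        1.3      6.943        6.7
  solve Keq expr → x = 0.1107; check Q = 0.002197
Then remove 0.2721 M of G.
Step 3:
                   X          G          C          B
  I            1.754      1.028      6.943        6.7
  C           0.1396    0.09306     0.1396   -0.04653
  E            1.893      1.121      7.082      6.654
  solve Keq expr → x = -0.04653; check Q = 0.002197

x = -0.04653 M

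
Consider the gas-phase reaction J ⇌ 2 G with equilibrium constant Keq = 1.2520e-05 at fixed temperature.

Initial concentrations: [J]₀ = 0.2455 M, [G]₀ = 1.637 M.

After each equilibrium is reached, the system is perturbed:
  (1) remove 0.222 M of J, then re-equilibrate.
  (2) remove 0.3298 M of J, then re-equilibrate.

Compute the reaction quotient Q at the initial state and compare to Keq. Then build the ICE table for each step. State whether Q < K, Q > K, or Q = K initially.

Q₀ = 10.92 vs Keq = 1.2520e-05 ⇒ Q>K, reverse
Step 1:
                    J           G
  init         0.2455       1.637
  Δ            0.8167      -1.633
  eq            1.062    0.003647
  solve Keq expr → x = -0.8167; check Q = 1.2520e-05
Then remove 0.222 M of J.
Step 2:
                    J           G
  init         0.8402    0.003647
  Δ        2.0151e-04 -4.0301e-04
  eq           0.8404    0.003244
  solve Keq expr → x = -2.0151e-04; check Q = 1.2520e-05
Then remove 0.3298 M of J.
Step 3:
                    J           G
  init         0.5106    0.003244
  Δ        3.5724e-04 -7.1448e-04
  eq           0.5109    0.002529
  solve Keq expr → x = -3.5724e-04; check Q = 1.2520e-05

Q₀ = 10.92; Q > K (proceeds reverse)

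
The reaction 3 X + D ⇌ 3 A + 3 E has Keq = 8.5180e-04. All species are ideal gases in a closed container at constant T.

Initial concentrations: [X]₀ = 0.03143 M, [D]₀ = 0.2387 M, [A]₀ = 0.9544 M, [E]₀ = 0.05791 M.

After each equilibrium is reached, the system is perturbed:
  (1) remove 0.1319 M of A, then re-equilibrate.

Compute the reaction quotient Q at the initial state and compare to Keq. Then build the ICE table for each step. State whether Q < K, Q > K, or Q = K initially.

Q₀ = 22.78 vs Keq = 8.5180e-04 ⇒ Q>K, reverse
Step 1:
                   X          D          A          E
  init       0.03143     0.2387     0.9544    0.05791
  Δ          0.05232    0.01744   -0.05232   -0.05232
  eq         0.08375     0.2561     0.9021   0.005589
  solve Keq expr → x = -0.01744; check Q = 8.5180e-04
Then remove 0.1319 M of A.
Step 2:
                   X          D          A          E
  init       0.08375     0.2561     0.7702   0.005589
  Δ       -8.7867e-04 -2.9289e-04 8.7867e-04 8.7867e-04
  eq         0.08287     0.2558     0.7711   0.006468
  solve Keq expr → x = 2.9289e-04; check Q = 8.5180e-04

Q₀ = 22.78; Q > K (proceeds reverse)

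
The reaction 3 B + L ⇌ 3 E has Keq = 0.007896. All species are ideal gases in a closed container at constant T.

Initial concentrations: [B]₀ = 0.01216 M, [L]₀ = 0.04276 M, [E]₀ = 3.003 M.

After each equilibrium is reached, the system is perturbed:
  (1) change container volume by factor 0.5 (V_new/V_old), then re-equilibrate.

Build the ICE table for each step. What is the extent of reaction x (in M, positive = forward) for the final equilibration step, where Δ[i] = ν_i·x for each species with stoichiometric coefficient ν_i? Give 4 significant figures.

Q₀ = 3.5223e+08 vs Keq = 0.007896 ⇒ Q>K, reverse
Step 1:
                  B         L         E
  I         0.01216   0.04276     3.003
  C           2.519    0.8398    -2.519
  E           2.532    0.8826    0.4836
  solve Keq expr → x = -0.8398; check Q = 0.007896
Then change container volume by factor 0.5 (V_new/V_old).
Step 2:
                  B         L         E
  I           5.063     1.765    0.9671
  C         -0.1911   -0.0637    0.1911
  E           4.872     1.701     1.158
  solve Keq expr → x = 0.0637; check Q = 0.007896

x = 0.0637 M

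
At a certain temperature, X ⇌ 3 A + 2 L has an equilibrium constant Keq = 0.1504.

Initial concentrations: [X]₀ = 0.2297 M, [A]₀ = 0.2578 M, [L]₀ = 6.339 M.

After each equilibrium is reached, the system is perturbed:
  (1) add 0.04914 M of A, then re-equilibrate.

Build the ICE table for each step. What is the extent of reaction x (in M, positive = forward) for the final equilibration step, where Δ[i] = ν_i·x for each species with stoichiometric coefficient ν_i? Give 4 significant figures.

Q₀ = 2.997 vs Keq = 0.1504 ⇒ Q>K, reverse
Step 1:
                    X           A           L
  init         0.2297      0.2578       6.339
  Δ           0.05165     -0.1549     -0.1033
  eq           0.2813      0.1029       6.236
  solve Keq expr → x = -0.05165; check Q = 0.1504
Then add 0.04914 M of A.
Step 2:
                    X           A           L
  init         0.2813       0.152       6.236
  Δ           0.01564    -0.04692    -0.03128
  eq            0.297      0.1051       6.204
  solve Keq expr → x = -0.01564; check Q = 0.1504

x = -0.01564 M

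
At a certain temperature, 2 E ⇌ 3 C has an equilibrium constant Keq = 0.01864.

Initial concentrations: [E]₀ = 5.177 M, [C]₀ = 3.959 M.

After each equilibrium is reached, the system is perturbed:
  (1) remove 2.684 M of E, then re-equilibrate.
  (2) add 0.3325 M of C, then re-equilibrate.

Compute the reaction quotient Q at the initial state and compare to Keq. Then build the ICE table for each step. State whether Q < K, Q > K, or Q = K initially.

Q₀ = 2.315 vs Keq = 0.01864 ⇒ Q>K, reverse
Step 1:
                  E         C
  Initial     5.177     3.959
  Change      1.983    -2.974
  Equil        7.16    0.9849
  solve Keq expr → x = -0.9914; check Q = 0.01864
Then remove 2.684 M of E.
Step 2:
                  E         C
  Initial     4.476    0.9849
  Change     0.1649   -0.2473
  Equil       4.641    0.7377
  solve Keq expr → x = -0.08243; check Q = 0.01864
Then add 0.3325 M of C.
Step 3:
                  E         C
  Initial     4.641      1.07
  Change     0.2071   -0.3107
  Equil       4.848    0.7595
  solve Keq expr → x = -0.1036; check Q = 0.01864

Q₀ = 2.315; Q > K (proceeds reverse)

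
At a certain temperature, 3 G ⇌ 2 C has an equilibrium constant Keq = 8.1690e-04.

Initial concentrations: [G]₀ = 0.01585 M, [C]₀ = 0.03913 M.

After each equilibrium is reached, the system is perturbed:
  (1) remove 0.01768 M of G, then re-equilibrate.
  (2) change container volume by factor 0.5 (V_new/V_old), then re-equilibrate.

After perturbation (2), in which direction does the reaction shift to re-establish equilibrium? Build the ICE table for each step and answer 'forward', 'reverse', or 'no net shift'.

Direction: forward

Q₀ = 384.5 vs Keq = 8.1690e-04 ⇒ Q>K, reverse
Step 1:
                    G           C
  I           0.01585     0.03913
  C           0.05784    -0.03856
  E           0.07369  5.7171e-04
  solve Keq expr → x = -0.01928; check Q = 8.1690e-04
Then remove 0.01768 M of G.
Step 2:
                    G           C
  I           0.05601  5.7171e-04
  C        2.8496e-04 -1.8998e-04
  E           0.05629  3.8173e-04
  solve Keq expr → x = -9.4988e-05; check Q = 8.1690e-04
Then change container volume by factor 0.5 (V_new/V_old).
Step 3:
                    G           C
  I            0.1126  7.6346e-04
  C       -4.6435e-04  3.0956e-04
  E            0.1121    0.001073
  solve Keq expr → x = 1.5478e-04; check Q = 8.1690e-04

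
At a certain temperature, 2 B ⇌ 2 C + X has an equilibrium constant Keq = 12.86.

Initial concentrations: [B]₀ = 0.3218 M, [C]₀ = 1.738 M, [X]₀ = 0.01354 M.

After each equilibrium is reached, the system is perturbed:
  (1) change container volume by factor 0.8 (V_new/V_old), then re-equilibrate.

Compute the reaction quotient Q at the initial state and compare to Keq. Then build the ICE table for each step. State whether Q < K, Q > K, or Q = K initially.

Q₀ = 0.395; Q < K (proceeds forward)

Q₀ = 0.395 vs Keq = 12.86 ⇒ Q<K, forward
Step 1:
                   B          C          X
  I           0.3218      1.738    0.01354
  C            -0.16       0.16    0.07998
  E           0.1618      1.898    0.09352
  solve Keq expr → x = 0.07998; check Q = 12.86
Then change container volume by factor 0.8 (V_new/V_old).
Step 2:
                   B          C          X
  I           0.2023      2.372     0.1169
  C          0.01508   -0.01508  -0.007538
  E           0.2174      2.357     0.1094
  solve Keq expr → x = -0.007538; check Q = 12.86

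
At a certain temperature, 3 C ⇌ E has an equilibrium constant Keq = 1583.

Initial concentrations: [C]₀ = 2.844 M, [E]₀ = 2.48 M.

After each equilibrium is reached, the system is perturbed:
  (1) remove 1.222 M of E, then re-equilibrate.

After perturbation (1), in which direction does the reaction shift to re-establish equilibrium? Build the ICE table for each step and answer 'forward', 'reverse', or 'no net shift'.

Direction: forward

Q₀ = 0.1078 vs Keq = 1583 ⇒ Q<K, forward
Step 1:
                    C           E
  Initial       2.844        2.48
  Change       -2.715      0.9051
  Equil        0.1288       3.385
  solve Keq expr → x = 0.9051; check Q = 1583
Then remove 1.222 M of E.
Step 2:
                    C           E
  Initial      0.1288       2.163
  Change     -0.01776    0.005922
  Equil        0.1111       2.169
  solve Keq expr → x = 0.005922; check Q = 1583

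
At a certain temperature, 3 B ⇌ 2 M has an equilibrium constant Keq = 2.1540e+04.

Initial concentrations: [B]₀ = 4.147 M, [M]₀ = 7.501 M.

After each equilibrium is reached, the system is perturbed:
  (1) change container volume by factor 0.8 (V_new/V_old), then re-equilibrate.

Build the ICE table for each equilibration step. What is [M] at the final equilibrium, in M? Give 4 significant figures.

Q₀ = 0.7889 vs Keq = 2.1540e+04 ⇒ Q<K, forward
Step 1:
                  B         M
  init        4.147     7.501
  Δ          -3.978     2.652
  eq         0.1685     10.15
  solve Keq expr → x = 1.326; check Q = 2.1540e+04
Then change container volume by factor 0.8 (V_new/V_old).
Step 2:
                  B         M
  init       0.2107     12.69
  Δ          -0.015  0.009998
  eq         0.1957      12.7
  solve Keq expr → x = 0.004999; check Q = 2.1540e+04

[M]_eq = 12.7 M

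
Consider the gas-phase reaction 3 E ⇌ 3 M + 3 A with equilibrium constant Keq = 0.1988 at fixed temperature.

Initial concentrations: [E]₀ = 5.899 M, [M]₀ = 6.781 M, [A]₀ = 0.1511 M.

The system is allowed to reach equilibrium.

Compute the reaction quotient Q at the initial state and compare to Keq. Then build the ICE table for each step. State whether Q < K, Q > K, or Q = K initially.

Q₀ = 0.00524 vs Keq = 0.1988 ⇒ Q<K, forward
Step 1:
                   E          M          A
  I            5.899      6.781     0.1511
  C           -0.309      0.309      0.309
  E             5.59       7.09     0.4601
  solve Keq expr → x = 0.103; check Q = 0.1988

Q₀ = 0.00524; Q < K (proceeds forward)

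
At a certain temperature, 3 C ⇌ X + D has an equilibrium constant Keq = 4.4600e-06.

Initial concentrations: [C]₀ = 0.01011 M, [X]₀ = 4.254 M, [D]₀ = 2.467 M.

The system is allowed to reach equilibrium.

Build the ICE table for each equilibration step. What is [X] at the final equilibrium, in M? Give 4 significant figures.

[X]_eq = 1.788 M

Q₀ = 1.0156e+07 vs Keq = 4.4600e-06 ⇒ Q>K, reverse
Step 1:
                  C         X         D
  init      0.01011     4.254     2.467
  Δ           7.398    -2.466    -2.466
  eq          7.408     1.788  0.001014
  solve Keq expr → x = -2.466; check Q = 4.4600e-06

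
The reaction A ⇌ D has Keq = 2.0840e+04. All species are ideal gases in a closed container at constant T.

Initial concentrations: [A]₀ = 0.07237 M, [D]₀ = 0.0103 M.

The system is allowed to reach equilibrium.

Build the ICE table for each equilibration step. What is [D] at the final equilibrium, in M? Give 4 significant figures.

Q₀ = 0.1423 vs Keq = 2.0840e+04 ⇒ Q<K, forward
Step 1:
                  A         D
  Initial   0.07237    0.0103
  Change   -0.07237   0.07237
  Equil   3.9667e-06   0.08267
  solve Keq expr → x = 0.07237; check Q = 2.0840e+04

[D]_eq = 0.08267 M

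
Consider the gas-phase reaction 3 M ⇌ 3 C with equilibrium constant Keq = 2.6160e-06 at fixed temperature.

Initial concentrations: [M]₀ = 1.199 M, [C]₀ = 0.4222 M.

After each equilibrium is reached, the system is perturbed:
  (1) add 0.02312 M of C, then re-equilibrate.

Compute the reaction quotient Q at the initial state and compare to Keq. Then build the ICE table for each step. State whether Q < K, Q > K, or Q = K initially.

Q₀ = 0.04366 vs Keq = 2.6160e-06 ⇒ Q>K, reverse
Step 1:
                   M          C
  I            1.199     0.4222
  C           0.4002    -0.4002
  E            1.599    0.02203
  solve Keq expr → x = -0.1334; check Q = 2.6160e-06
Then add 0.02312 M of C.
Step 2:
                   M          C
  I            1.599    0.04515
  C          0.02281   -0.02281
  E            1.622    0.02235
  solve Keq expr → x = -0.007602; check Q = 2.6160e-06

Q₀ = 0.04366; Q > K (proceeds reverse)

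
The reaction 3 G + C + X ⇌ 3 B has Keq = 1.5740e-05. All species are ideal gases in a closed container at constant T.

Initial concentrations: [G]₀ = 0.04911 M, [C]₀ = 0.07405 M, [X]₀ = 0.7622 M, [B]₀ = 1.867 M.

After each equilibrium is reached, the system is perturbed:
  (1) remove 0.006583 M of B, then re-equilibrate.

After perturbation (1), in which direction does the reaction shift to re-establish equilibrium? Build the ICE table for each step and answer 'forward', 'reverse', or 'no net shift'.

Q₀ = 9.7348e+05 vs Keq = 1.5740e-05 ⇒ Q>K, reverse
Step 1:
                  G         C         X         B
  Initial   0.04911   0.07405    0.7622     1.867
  Change      1.821    0.6071    0.6071    -1.821
  Equil        1.87    0.6811     1.369    0.0458
  solve Keq expr → x = -0.6071; check Q = 1.5740e-05
Then remove 0.006583 M of B.
Step 2:
                  G         C         X         B
  Initial      1.87    0.6811     1.369   0.03921
  Change  -0.006356 -0.002119 -0.002119  0.006356
  Equil       1.864     0.679     1.367   0.04557
  solve Keq expr → x = 0.002119; check Q = 1.5740e-05

Direction: forward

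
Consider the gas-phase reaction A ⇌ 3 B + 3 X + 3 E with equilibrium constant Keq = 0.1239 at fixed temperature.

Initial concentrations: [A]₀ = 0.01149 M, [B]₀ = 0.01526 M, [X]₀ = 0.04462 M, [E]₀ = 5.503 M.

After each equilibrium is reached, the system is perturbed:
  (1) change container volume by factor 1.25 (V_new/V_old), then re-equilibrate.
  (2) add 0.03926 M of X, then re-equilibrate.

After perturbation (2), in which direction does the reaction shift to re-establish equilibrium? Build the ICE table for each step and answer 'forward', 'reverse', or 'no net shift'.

Direction: reverse

Q₀ = 4.5786e-06 vs Keq = 0.1239 ⇒ Q<K, forward
Step 1:
                  A         B         X         E
  init      0.01149   0.01526   0.04462     5.503
  Δ        -0.01141   0.03423   0.03423   0.03423
  eq      8.1392e-05   0.04949   0.07885     5.537
  solve Keq expr → x = 0.01141; check Q = 0.1239
Then change container volume by factor 1.25 (V_new/V_old).
Step 2:
                  A         B         X         E
  init    6.5114e-05   0.03959   0.06308      4.43
  Δ       -5.3968e-05 1.6191e-04 1.6191e-04 1.6191e-04
  eq      1.1145e-05   0.03975   0.06324      4.43
  solve Keq expr → x = 5.3968e-05; check Q = 0.1239
Then add 0.03926 M of X.
Step 3:
                  A         B         X         E
  init    1.1145e-05   0.03975    0.1025      4.43
  Δ       3.5778e-05 -1.0733e-04 -1.0733e-04 -1.0733e-04
  eq      4.6923e-05   0.03964    0.1024      4.43
  solve Keq expr → x = -3.5778e-05; check Q = 0.1239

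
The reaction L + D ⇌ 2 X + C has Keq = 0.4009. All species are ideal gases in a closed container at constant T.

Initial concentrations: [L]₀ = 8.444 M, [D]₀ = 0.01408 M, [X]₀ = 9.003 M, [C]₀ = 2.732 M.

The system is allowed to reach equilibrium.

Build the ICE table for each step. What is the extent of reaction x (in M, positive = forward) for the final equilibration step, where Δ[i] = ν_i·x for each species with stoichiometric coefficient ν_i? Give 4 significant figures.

Q₀ = 1863 vs Keq = 0.4009 ⇒ Q>K, reverse
Step 1:
                  L         D         X         C
  I           8.444   0.01408     9.003     2.732
  C           2.252     2.252    -4.504    -2.252
  E            10.7     2.266     4.499      0.48
  solve Keq expr → x = -2.252; check Q = 0.4009

x = -2.252 M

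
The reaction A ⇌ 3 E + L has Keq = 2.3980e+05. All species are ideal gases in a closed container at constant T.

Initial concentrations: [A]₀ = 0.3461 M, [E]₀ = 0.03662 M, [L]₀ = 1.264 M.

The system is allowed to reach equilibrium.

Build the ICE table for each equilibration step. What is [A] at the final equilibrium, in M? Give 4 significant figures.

[A]_eq = 8.3387e-06 M

Q₀ = 1.7935e-04 vs Keq = 2.3980e+05 ⇒ Q<K, forward
Step 1:
                   A          E          L
  I           0.3461    0.03662      1.264
  C          -0.3461      1.038     0.3461
  E       8.3387e-06      1.075       1.61
  solve Keq expr → x = 0.3461; check Q = 2.3980e+05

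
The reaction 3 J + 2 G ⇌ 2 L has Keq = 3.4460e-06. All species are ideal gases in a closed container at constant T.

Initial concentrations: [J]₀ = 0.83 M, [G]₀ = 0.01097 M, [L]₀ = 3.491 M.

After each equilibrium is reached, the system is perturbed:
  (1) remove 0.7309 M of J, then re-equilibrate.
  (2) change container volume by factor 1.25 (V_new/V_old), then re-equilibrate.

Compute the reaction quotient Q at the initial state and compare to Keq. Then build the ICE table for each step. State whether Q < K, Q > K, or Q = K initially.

Q₀ = 1.7711e+05; Q > K (proceeds reverse)

Q₀ = 1.7711e+05 vs Keq = 3.4460e-06 ⇒ Q>K, reverse
Step 1:
                   J          G          L
  Initial       0.83    0.01097      3.491
  Change       5.099        3.4       -3.4
  Equil        5.929      3.411    0.09141
  solve Keq expr → x = -1.7; check Q = 3.4460e-06
Then remove 0.7309 M of J.
Step 2:
                   J          G          L
  Initial      5.198      3.411    0.09141
  Change     0.02328    0.01552   -0.01552
  Equil        5.222      3.426    0.07589
  solve Keq expr → x = -0.007761; check Q = 3.4460e-06
Then change container volume by factor 1.25 (V_new/V_old).
Step 3:
                   J          G          L
  Initial      4.177      2.741    0.06071
  Change     0.02492    0.01661   -0.01661
  Equil        4.202      2.757     0.0441
  solve Keq expr → x = -0.008307; check Q = 3.4460e-06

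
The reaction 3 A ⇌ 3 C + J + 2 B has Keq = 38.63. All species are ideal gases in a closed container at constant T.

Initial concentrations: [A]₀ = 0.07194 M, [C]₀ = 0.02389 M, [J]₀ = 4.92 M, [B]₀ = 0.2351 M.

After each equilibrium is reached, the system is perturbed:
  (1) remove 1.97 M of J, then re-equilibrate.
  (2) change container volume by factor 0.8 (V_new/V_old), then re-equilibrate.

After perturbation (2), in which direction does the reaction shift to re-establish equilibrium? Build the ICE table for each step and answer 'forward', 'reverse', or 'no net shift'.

Q₀ = 0.009959 vs Keq = 38.63 ⇒ Q<K, forward
Step 1:
                  A         C         J         B
  I         0.07194   0.02389      4.92    0.2351
  C        -0.05521   0.05521    0.0184   0.03681
  E         0.01673    0.0791     4.938    0.2719
  solve Keq expr → x = 0.0184; check Q = 38.63
Then remove 1.97 M of J.
Step 2:
                  A         C         J         B
  I         0.01673    0.0791     2.968    0.2719
  C        -0.00217   0.00217 7.2343e-04  0.001447
  E         0.01455   0.08128     2.969    0.2734
  solve Keq expr → x = 7.2343e-04; check Q = 38.63
Then change container volume by factor 0.8 (V_new/V_old).
Step 3:
                  A         C         J         B
  I         0.01819    0.1016     3.711    0.3417
  C         0.00363  -0.00363  -0.00121  -0.00242
  E         0.02182   0.09796      3.71    0.3393
  solve Keq expr → x = -0.00121; check Q = 38.63

Direction: reverse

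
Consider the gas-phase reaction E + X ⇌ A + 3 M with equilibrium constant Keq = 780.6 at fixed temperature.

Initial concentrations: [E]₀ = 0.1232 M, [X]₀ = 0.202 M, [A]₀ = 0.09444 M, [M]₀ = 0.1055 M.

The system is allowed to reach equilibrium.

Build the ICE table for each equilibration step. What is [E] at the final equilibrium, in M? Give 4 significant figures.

Q₀ = 0.004456 vs Keq = 780.6 ⇒ Q<K, forward
Step 1:
                  E         X         A         M
  Initial    0.1232     0.202   0.09444    0.1055
  Change    -0.1228   -0.1228    0.1228    0.3685
  Equil   3.7433e-04   0.07917    0.2173     0.474
  solve Keq expr → x = 0.1228; check Q = 780.6

[E]_eq = 3.7433e-04 M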